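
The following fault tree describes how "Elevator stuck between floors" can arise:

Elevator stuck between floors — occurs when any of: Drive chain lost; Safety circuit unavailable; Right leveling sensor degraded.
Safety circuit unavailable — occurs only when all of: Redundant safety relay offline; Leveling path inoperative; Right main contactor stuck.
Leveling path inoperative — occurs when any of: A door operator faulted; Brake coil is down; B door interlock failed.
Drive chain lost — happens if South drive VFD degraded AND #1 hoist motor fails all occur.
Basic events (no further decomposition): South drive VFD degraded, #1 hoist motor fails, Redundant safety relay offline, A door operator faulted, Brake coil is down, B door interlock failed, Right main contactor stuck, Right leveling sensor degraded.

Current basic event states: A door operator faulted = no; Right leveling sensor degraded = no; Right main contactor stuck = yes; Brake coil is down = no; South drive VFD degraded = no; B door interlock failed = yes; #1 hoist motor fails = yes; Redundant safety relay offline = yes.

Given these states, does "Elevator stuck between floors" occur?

Yes

Drive chain lost [AND]: South drive VFD degraded=not, #1 hoist motor fails=occurs → not all inputs occur → does not occur.
Leveling path inoperative [OR]: A door operator faulted=not, Brake coil is down=not, B door interlock failed=occurs → at least one input occurs → occurs.
Safety circuit unavailable [AND]: Redundant safety relay offline=occurs, Leveling path inoperative=occurs, Right main contactor stuck=occurs → all inputs occur → occurs.
Elevator stuck between floors [OR]: Drive chain lost=not, Safety circuit unavailable=occurs, Right leveling sensor degraded=not → at least one input occurs → occurs.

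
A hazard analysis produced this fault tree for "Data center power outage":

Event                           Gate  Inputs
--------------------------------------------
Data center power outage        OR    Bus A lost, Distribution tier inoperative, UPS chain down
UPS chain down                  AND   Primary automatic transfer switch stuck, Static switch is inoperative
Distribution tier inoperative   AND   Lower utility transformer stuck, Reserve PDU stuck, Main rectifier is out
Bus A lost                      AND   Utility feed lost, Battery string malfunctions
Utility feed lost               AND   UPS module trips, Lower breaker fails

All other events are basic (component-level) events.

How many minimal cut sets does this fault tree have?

Utility feed lost [AND]: one cut set from each child combined → 1 × 1 = 1 cut set(s).
Bus A lost [AND]: one cut set from each child combined → 1 × 1 = 1 cut set(s).
Distribution tier inoperative [AND]: one cut set from each child combined → 1 × 1 × 1 = 1 cut set(s).
UPS chain down [AND]: one cut set from each child combined → 1 × 1 = 1 cut set(s).
Data center power outage [OR]: union of children's cut sets → 3 cut set(s).
Minimal cut sets: {Battery string malfunctions, Lower breaker fails, UPS module trips}; {Lower utility transformer stuck, Main rectifier is out, Reserve PDU stuck}; {Primary automatic transfer switch stuck, Static switch is inoperative}.

3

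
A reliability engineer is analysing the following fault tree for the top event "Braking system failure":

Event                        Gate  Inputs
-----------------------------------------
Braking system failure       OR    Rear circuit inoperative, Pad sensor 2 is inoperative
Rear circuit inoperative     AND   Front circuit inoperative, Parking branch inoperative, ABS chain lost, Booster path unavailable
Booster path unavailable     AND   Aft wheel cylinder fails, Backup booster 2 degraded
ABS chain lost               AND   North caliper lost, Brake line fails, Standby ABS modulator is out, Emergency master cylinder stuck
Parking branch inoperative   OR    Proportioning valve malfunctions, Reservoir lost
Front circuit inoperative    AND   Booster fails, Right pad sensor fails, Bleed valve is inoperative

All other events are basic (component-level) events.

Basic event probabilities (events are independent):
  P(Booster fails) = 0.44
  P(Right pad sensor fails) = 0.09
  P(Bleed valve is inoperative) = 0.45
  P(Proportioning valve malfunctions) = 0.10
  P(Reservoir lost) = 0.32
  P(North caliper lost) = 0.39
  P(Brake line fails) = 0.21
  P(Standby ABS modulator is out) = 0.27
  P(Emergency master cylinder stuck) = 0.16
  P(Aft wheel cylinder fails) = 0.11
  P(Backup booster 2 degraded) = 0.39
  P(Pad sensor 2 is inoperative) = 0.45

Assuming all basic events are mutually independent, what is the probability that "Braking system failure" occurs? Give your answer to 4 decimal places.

P(Front circuit inoperative) [AND] = 0.44 × 0.09 × 0.45 = 0.017820
P(Parking branch inoperative) [OR] = 1 − (1−0.10) × (1−0.32) = 0.388000
P(ABS chain lost) [AND] = 0.39 × 0.21 × 0.27 × 0.16 = 0.003538
P(Booster path unavailable) [AND] = 0.11 × 0.39 = 0.042900
P(Rear circuit inoperative) [AND] = 0.017820 × 0.388000 × 0.003538 × 0.042900 = 0.000001
P(Braking system failure) [OR] = 1 − (1−0.000001) × (1−0.45) = 0.450001
Rounded to 4 decimal places: P(Braking system failure) ≈ 0.4500.

0.4500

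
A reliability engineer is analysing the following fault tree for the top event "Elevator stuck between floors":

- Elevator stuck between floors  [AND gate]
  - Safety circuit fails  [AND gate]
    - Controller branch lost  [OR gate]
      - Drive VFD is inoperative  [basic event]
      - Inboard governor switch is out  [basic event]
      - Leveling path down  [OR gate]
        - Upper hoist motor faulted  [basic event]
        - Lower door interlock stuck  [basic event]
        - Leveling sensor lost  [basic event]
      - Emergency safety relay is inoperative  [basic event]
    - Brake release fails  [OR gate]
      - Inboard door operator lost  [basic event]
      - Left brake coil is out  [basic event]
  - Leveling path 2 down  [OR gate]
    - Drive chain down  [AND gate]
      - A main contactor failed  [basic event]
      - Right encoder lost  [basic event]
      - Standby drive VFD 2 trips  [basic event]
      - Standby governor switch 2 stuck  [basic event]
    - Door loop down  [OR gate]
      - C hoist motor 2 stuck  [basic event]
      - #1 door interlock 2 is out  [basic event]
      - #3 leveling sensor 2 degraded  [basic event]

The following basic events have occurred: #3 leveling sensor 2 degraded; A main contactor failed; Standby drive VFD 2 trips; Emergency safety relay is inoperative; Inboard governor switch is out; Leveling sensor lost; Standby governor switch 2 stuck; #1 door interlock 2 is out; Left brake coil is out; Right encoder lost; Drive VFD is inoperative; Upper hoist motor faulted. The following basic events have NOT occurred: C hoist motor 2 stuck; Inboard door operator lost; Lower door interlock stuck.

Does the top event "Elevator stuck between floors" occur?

Leveling path down [OR]: Upper hoist motor faulted=occurs, Lower door interlock stuck=not, Leveling sensor lost=occurs → at least one input occurs → occurs.
Controller branch lost [OR]: Drive VFD is inoperative=occurs, Inboard governor switch is out=occurs, Leveling path down=occurs, Emergency safety relay is inoperative=occurs → at least one input occurs → occurs.
Brake release fails [OR]: Inboard door operator lost=not, Left brake coil is out=occurs → at least one input occurs → occurs.
Safety circuit fails [AND]: Controller branch lost=occurs, Brake release fails=occurs → all inputs occur → occurs.
Drive chain down [AND]: A main contactor failed=occurs, Right encoder lost=occurs, Standby drive VFD 2 trips=occurs, Standby governor switch 2 stuck=occurs → all inputs occur → occurs.
Door loop down [OR]: C hoist motor 2 stuck=not, #1 door interlock 2 is out=occurs, #3 leveling sensor 2 degraded=occurs → at least one input occurs → occurs.
Leveling path 2 down [OR]: Drive chain down=occurs, Door loop down=occurs → at least one input occurs → occurs.
Elevator stuck between floors [AND]: Safety circuit fails=occurs, Leveling path 2 down=occurs → all inputs occur → occurs.

Yes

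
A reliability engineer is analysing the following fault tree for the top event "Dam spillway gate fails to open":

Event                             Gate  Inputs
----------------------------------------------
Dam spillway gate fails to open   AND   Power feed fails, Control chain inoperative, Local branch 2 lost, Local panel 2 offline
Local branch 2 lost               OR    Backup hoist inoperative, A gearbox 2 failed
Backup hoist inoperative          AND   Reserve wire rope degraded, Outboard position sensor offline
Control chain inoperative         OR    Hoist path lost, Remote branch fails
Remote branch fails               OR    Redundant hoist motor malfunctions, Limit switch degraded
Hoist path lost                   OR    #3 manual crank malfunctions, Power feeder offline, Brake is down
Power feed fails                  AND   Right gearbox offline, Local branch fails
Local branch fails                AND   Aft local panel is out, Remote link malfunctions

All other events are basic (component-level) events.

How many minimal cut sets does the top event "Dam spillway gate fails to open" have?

10

Local branch fails [AND]: one cut set from each child combined → 1 × 1 = 1 cut set(s).
Power feed fails [AND]: one cut set from each child combined → 1 × 1 = 1 cut set(s).
Hoist path lost [OR]: union of children's cut sets → 3 cut set(s).
Remote branch fails [OR]: union of children's cut sets → 2 cut set(s).
Control chain inoperative [OR]: union of children's cut sets → 5 cut set(s).
Backup hoist inoperative [AND]: one cut set from each child combined → 1 × 1 = 1 cut set(s).
Local branch 2 lost [OR]: union of children's cut sets → 2 cut set(s).
Dam spillway gate fails to open [AND]: one cut set from each child combined → 1 × 5 × 2 × 1 = 10 cut set(s).
Minimal cut sets: {#3 manual crank malfunctions, Aft local panel is out, Local panel 2 offline, Outboard position sensor offline, Remote link malfunctions, Reserve wire rope degraded, Right gearbox offline}; {#3 manual crank malfunctions, A gearbox 2 failed, Aft local panel is out, Local panel 2 offline, Remote link malfunctions, Right gearbox offline}; {Aft local panel is out, Local panel 2 offline, Outboard position sensor offline, Power feeder offline, Remote link malfunctions, Reserve wire rope degraded, Right gearbox offline}; {A gearbox 2 failed, Aft local panel is out, Local panel 2 offline, Power feeder offline, Remote link malfunctions, Right gearbox offline}; {Aft local panel is out, Brake is down, Local panel 2 offline, Outboard position sensor offline, Remote link malfunctions, Reserve wire rope degraded, Right gearbox offline}; {A gearbox 2 failed, Aft local panel is out, Brake is down, Local panel 2 offline, Remote link malfunctions, Right gearbox offline}; {Aft local panel is out, Local panel 2 offline, Outboard position sensor offline, Redundant hoist motor malfunctions, Remote link malfunctions, Reserve wire rope degraded, Right gearbox offline}; {A gearbox 2 failed, Aft local panel is out, Local panel 2 offline, Redundant hoist motor malfunctions, Remote link malfunctions, Right gearbox offline}; {Aft local panel is out, Limit switch degraded, Local panel 2 offline, Outboard position sensor offline, Remote link malfunctions, Reserve wire rope degraded, Right gearbox offline}; {A gearbox 2 failed, Aft local panel is out, Limit switch degraded, Local panel 2 offline, Remote link malfunctions, Right gearbox offline}.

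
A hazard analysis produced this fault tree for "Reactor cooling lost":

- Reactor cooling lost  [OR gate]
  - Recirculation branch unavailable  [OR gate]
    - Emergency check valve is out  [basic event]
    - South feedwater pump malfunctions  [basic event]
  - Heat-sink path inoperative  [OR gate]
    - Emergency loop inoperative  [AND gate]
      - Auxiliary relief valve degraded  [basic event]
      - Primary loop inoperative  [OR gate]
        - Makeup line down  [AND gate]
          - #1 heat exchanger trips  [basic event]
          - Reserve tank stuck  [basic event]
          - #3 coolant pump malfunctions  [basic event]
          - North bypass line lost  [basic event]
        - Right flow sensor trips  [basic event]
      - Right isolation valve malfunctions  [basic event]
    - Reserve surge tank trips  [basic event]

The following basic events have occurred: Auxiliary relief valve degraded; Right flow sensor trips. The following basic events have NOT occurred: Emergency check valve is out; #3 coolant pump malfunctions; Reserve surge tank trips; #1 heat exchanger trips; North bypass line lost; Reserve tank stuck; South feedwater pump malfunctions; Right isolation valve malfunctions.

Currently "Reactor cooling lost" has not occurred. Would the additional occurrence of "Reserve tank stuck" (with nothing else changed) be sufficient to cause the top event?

No

Counterfactual: set "Reserve tank stuck" to occurred.
Recirculation branch unavailable [OR]: Emergency check valve is out=not, South feedwater pump malfunctions=not → no input occurs → does not occur.
Makeup line down [AND]: #1 heat exchanger trips=not, Reserve tank stuck=occurs, #3 coolant pump malfunctions=not, North bypass line lost=not → not all inputs occur → does not occur.
Primary loop inoperative [OR]: Makeup line down=not, Right flow sensor trips=occurs → at least one input occurs → occurs.
Emergency loop inoperative [AND]: Auxiliary relief valve degraded=occurs, Primary loop inoperative=occurs, Right isolation valve malfunctions=not → not all inputs occur → does not occur.
Heat-sink path inoperative [OR]: Emergency loop inoperative=not, Reserve surge tank trips=not → no input occurs → does not occur.
Reactor cooling lost [OR]: Recirculation branch unavailable=not, Heat-sink path inoperative=not → no input occurs → does not occur.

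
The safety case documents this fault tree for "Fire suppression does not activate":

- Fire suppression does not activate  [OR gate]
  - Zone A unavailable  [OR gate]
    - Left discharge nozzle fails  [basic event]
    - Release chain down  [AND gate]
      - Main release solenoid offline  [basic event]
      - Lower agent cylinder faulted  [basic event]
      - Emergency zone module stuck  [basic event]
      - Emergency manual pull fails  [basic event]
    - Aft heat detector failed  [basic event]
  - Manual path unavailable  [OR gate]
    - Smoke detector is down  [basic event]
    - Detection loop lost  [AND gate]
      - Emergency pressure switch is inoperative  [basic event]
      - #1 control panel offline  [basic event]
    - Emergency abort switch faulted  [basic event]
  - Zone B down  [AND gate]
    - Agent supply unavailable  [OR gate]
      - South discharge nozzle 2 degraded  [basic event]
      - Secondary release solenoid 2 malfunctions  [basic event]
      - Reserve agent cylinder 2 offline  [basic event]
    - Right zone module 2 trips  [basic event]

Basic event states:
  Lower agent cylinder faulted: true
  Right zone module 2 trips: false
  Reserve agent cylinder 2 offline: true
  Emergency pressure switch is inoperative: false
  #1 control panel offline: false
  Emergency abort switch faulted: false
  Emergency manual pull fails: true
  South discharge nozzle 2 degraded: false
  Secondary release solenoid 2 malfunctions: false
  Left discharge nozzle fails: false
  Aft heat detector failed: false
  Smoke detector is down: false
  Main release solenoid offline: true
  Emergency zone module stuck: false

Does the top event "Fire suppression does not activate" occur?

Release chain down [AND]: Main release solenoid offline=occurs, Lower agent cylinder faulted=occurs, Emergency zone module stuck=not, Emergency manual pull fails=occurs → not all inputs occur → does not occur.
Zone A unavailable [OR]: Left discharge nozzle fails=not, Release chain down=not, Aft heat detector failed=not → no input occurs → does not occur.
Detection loop lost [AND]: Emergency pressure switch is inoperative=not, #1 control panel offline=not → not all inputs occur → does not occur.
Manual path unavailable [OR]: Smoke detector is down=not, Detection loop lost=not, Emergency abort switch faulted=not → no input occurs → does not occur.
Agent supply unavailable [OR]: South discharge nozzle 2 degraded=not, Secondary release solenoid 2 malfunctions=not, Reserve agent cylinder 2 offline=occurs → at least one input occurs → occurs.
Zone B down [AND]: Agent supply unavailable=occurs, Right zone module 2 trips=not → not all inputs occur → does not occur.
Fire suppression does not activate [OR]: Zone A unavailable=not, Manual path unavailable=not, Zone B down=not → no input occurs → does not occur.

No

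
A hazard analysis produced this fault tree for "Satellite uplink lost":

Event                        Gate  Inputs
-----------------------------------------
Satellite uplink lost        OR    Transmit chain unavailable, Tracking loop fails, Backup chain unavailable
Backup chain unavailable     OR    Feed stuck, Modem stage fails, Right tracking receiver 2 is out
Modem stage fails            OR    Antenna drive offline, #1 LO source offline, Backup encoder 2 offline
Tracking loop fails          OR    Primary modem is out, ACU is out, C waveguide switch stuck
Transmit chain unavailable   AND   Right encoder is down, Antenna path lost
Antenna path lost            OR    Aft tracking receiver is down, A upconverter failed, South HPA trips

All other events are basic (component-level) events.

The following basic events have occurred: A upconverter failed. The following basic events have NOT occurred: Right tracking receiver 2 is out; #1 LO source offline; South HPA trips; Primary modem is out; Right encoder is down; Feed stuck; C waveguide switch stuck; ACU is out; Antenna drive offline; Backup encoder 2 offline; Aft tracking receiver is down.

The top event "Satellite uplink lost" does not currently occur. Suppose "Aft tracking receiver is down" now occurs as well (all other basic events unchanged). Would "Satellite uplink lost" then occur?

No

Counterfactual: set "Aft tracking receiver is down" to occurred.
Antenna path lost [OR]: Aft tracking receiver is down=occurs, A upconverter failed=occurs, South HPA trips=not → at least one input occurs → occurs.
Transmit chain unavailable [AND]: Right encoder is down=not, Antenna path lost=occurs → not all inputs occur → does not occur.
Tracking loop fails [OR]: Primary modem is out=not, ACU is out=not, C waveguide switch stuck=not → no input occurs → does not occur.
Modem stage fails [OR]: Antenna drive offline=not, #1 LO source offline=not, Backup encoder 2 offline=not → no input occurs → does not occur.
Backup chain unavailable [OR]: Feed stuck=not, Modem stage fails=not, Right tracking receiver 2 is out=not → no input occurs → does not occur.
Satellite uplink lost [OR]: Transmit chain unavailable=not, Tracking loop fails=not, Backup chain unavailable=not → no input occurs → does not occur.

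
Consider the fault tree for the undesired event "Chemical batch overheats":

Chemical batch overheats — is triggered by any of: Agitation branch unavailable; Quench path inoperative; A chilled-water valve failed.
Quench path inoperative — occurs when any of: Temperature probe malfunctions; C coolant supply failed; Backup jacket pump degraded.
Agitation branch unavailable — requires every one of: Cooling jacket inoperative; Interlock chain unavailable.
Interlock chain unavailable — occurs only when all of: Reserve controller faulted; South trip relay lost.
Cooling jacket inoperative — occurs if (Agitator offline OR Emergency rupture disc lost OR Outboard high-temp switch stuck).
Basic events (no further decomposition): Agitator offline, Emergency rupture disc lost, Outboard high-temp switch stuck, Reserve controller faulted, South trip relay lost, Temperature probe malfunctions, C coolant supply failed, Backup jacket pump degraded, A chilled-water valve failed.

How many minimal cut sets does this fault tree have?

7

Cooling jacket inoperative [OR]: union of children's cut sets → 3 cut set(s).
Interlock chain unavailable [AND]: one cut set from each child combined → 1 × 1 = 1 cut set(s).
Agitation branch unavailable [AND]: one cut set from each child combined → 3 × 1 = 3 cut set(s).
Quench path inoperative [OR]: union of children's cut sets → 3 cut set(s).
Chemical batch overheats [OR]: union of children's cut sets → 7 cut set(s).
Minimal cut sets: {Agitator offline, Reserve controller faulted, South trip relay lost}; {Emergency rupture disc lost, Reserve controller faulted, South trip relay lost}; {Outboard high-temp switch stuck, Reserve controller faulted, South trip relay lost}; {Temperature probe malfunctions}; {C coolant supply failed}; {Backup jacket pump degraded}; {A chilled-water valve failed}.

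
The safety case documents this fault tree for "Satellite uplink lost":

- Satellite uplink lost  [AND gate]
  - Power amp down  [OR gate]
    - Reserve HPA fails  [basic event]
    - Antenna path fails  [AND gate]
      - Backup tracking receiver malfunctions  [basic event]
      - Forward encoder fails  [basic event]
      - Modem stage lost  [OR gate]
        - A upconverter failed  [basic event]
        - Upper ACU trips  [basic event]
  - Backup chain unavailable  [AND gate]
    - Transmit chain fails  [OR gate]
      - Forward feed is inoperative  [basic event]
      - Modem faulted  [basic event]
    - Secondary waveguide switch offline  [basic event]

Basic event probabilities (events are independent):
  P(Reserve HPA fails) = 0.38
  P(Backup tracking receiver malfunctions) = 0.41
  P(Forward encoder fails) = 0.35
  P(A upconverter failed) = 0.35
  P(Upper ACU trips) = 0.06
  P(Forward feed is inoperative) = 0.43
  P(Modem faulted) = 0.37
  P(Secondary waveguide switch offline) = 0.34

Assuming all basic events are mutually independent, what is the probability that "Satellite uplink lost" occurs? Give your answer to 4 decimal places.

P(Modem stage lost) [OR] = 1 − (1−0.35) × (1−0.06) = 0.389000
P(Antenna path fails) [AND] = 0.41 × 0.35 × 0.389000 = 0.055822
P(Power amp down) [OR] = 1 − (1−0.38) × (1−0.055822) = 0.414610
P(Transmit chain fails) [OR] = 1 − (1−0.43) × (1−0.37) = 0.640900
P(Backup chain unavailable) [AND] = 0.640900 × 0.34 = 0.217906
P(Satellite uplink lost) [AND] = 0.414610 × 0.217906 = 0.090346
Rounded to 4 decimal places: P(Satellite uplink lost) ≈ 0.0903.

0.0903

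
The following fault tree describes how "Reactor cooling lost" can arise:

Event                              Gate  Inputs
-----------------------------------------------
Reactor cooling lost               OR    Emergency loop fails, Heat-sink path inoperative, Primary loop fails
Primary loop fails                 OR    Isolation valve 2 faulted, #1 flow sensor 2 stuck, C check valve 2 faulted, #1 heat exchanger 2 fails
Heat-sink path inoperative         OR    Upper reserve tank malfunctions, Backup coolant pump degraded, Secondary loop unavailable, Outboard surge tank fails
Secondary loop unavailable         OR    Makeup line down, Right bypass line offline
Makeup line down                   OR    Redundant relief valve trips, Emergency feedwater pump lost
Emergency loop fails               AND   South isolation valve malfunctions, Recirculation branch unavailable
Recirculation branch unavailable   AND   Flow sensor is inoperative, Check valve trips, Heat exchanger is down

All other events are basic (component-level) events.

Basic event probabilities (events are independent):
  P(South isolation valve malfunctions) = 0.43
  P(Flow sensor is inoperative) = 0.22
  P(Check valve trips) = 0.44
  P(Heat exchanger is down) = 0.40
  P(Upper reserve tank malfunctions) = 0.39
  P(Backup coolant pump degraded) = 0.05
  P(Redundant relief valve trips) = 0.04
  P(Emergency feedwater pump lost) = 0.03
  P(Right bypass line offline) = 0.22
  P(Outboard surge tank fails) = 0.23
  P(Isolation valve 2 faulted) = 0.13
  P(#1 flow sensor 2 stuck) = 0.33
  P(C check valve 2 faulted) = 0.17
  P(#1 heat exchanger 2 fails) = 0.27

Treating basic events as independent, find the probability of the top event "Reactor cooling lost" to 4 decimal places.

P(Recirculation branch unavailable) [AND] = 0.22 × 0.44 × 0.40 = 0.038720
P(Emergency loop fails) [AND] = 0.43 × 0.038720 = 0.016650
P(Makeup line down) [OR] = 1 − (1−0.04) × (1−0.03) = 0.068800
P(Secondary loop unavailable) [OR] = 1 − (1−0.068800) × (1−0.22) = 0.273664
P(Heat-sink path inoperative) [OR] = 1 − (1−0.39) × (1−0.05) × (1−0.273664) × (1−0.23) = 0.675898
P(Primary loop fails) [OR] = 1 − (1−0.13) × (1−0.33) × (1−0.17) × (1−0.27) = 0.646821
P(Reactor cooling lost) [OR] = 1 − (1−0.016650) × (1−0.675898) × (1−0.646821) = 0.887440
Rounded to 4 decimal places: P(Reactor cooling lost) ≈ 0.8874.

0.8874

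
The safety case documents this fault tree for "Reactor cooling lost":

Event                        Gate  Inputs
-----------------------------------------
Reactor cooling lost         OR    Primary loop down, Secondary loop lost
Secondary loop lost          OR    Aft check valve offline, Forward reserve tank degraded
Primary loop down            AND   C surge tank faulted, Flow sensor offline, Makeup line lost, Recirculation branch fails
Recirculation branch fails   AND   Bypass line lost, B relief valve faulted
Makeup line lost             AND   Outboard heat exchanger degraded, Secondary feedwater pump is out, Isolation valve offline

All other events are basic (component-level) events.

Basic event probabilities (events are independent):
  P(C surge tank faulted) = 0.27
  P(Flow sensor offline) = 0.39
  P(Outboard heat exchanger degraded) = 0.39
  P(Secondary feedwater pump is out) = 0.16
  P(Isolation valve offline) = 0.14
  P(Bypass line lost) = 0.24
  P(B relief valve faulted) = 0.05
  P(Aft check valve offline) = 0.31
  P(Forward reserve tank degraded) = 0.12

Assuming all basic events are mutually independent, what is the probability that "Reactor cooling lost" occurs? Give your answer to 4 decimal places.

P(Makeup line lost) [AND] = 0.39 × 0.16 × 0.14 = 0.008736
P(Recirculation branch fails) [AND] = 0.24 × 0.05 = 0.012000
P(Primary loop down) [AND] = 0.27 × 0.39 × 0.008736 × 0.012000 = 0.000011
P(Secondary loop lost) [OR] = 1 − (1−0.31) × (1−0.12) = 0.392800
P(Reactor cooling lost) [OR] = 1 − (1−0.000011) × (1−0.392800) = 0.392807
Rounded to 4 decimal places: P(Reactor cooling lost) ≈ 0.3928.

0.3928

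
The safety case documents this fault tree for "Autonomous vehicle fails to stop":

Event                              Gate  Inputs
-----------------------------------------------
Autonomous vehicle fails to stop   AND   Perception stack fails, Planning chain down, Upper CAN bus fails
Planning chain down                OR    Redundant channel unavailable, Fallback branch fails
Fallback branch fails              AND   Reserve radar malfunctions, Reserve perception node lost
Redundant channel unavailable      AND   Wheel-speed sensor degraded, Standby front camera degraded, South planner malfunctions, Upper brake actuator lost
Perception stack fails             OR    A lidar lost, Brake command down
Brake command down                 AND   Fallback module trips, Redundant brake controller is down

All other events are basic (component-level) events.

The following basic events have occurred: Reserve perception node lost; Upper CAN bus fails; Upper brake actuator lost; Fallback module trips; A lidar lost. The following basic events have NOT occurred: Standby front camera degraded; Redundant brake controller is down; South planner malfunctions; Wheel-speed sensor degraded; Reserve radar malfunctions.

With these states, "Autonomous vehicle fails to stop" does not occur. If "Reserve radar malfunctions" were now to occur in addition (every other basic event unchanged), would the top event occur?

Counterfactual: set "Reserve radar malfunctions" to occurred.
Brake command down [AND]: Fallback module trips=occurs, Redundant brake controller is down=not → not all inputs occur → does not occur.
Perception stack fails [OR]: A lidar lost=occurs, Brake command down=not → at least one input occurs → occurs.
Redundant channel unavailable [AND]: Wheel-speed sensor degraded=not, Standby front camera degraded=not, South planner malfunctions=not, Upper brake actuator lost=occurs → not all inputs occur → does not occur.
Fallback branch fails [AND]: Reserve radar malfunctions=occurs, Reserve perception node lost=occurs → all inputs occur → occurs.
Planning chain down [OR]: Redundant channel unavailable=not, Fallback branch fails=occurs → at least one input occurs → occurs.
Autonomous vehicle fails to stop [AND]: Perception stack fails=occurs, Planning chain down=occurs, Upper CAN bus fails=occurs → all inputs occur → occurs.

Yes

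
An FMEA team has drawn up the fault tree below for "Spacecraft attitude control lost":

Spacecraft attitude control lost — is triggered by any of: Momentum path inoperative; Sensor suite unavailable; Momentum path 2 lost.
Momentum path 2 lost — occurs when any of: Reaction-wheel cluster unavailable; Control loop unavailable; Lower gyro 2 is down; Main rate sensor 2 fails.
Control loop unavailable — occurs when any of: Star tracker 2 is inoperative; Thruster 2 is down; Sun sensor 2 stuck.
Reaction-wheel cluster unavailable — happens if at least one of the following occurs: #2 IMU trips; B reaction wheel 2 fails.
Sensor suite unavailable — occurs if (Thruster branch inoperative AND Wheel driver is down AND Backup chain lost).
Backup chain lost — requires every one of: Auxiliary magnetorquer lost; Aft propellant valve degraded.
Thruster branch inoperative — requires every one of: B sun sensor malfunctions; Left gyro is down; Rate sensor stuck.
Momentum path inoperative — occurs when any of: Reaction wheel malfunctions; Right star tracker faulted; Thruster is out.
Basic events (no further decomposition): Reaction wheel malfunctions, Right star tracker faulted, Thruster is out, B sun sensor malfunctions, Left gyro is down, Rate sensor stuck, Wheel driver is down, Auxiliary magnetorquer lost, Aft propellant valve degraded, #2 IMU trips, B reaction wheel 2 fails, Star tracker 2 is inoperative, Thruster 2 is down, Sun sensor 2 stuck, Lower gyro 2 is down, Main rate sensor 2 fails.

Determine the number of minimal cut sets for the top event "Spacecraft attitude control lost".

Momentum path inoperative [OR]: union of children's cut sets → 3 cut set(s).
Thruster branch inoperative [AND]: one cut set from each child combined → 1 × 1 × 1 = 1 cut set(s).
Backup chain lost [AND]: one cut set from each child combined → 1 × 1 = 1 cut set(s).
Sensor suite unavailable [AND]: one cut set from each child combined → 1 × 1 × 1 = 1 cut set(s).
Reaction-wheel cluster unavailable [OR]: union of children's cut sets → 2 cut set(s).
Control loop unavailable [OR]: union of children's cut sets → 3 cut set(s).
Momentum path 2 lost [OR]: union of children's cut sets → 7 cut set(s).
Spacecraft attitude control lost [OR]: union of children's cut sets → 11 cut set(s).

11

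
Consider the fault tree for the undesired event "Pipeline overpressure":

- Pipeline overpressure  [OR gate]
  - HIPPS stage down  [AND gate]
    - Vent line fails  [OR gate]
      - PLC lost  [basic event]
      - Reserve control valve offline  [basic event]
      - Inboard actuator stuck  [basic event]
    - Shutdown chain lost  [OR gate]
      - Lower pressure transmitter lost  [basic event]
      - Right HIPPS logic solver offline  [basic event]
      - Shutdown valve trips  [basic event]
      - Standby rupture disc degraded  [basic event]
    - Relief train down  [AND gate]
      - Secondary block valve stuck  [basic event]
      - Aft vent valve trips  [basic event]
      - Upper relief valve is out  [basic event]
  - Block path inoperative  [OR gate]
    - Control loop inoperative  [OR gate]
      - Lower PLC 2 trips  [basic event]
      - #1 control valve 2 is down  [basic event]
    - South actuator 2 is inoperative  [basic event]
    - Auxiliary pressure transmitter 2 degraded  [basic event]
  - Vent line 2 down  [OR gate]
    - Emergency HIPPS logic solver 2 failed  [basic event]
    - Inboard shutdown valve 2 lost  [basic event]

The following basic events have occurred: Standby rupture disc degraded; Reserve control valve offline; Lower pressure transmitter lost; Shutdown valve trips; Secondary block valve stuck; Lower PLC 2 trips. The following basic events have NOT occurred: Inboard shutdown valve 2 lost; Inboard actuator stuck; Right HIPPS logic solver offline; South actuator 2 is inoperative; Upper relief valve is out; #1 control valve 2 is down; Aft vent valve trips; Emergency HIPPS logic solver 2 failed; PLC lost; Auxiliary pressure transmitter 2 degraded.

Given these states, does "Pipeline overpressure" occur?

Yes

Vent line fails [OR]: PLC lost=not, Reserve control valve offline=occurs, Inboard actuator stuck=not → at least one input occurs → occurs.
Shutdown chain lost [OR]: Lower pressure transmitter lost=occurs, Right HIPPS logic solver offline=not, Shutdown valve trips=occurs, Standby rupture disc degraded=occurs → at least one input occurs → occurs.
Relief train down [AND]: Secondary block valve stuck=occurs, Aft vent valve trips=not, Upper relief valve is out=not → not all inputs occur → does not occur.
HIPPS stage down [AND]: Vent line fails=occurs, Shutdown chain lost=occurs, Relief train down=not → not all inputs occur → does not occur.
Control loop inoperative [OR]: Lower PLC 2 trips=occurs, #1 control valve 2 is down=not → at least one input occurs → occurs.
Block path inoperative [OR]: Control loop inoperative=occurs, South actuator 2 is inoperative=not, Auxiliary pressure transmitter 2 degraded=not → at least one input occurs → occurs.
Vent line 2 down [OR]: Emergency HIPPS logic solver 2 failed=not, Inboard shutdown valve 2 lost=not → no input occurs → does not occur.
Pipeline overpressure [OR]: HIPPS stage down=not, Block path inoperative=occurs, Vent line 2 down=not → at least one input occurs → occurs.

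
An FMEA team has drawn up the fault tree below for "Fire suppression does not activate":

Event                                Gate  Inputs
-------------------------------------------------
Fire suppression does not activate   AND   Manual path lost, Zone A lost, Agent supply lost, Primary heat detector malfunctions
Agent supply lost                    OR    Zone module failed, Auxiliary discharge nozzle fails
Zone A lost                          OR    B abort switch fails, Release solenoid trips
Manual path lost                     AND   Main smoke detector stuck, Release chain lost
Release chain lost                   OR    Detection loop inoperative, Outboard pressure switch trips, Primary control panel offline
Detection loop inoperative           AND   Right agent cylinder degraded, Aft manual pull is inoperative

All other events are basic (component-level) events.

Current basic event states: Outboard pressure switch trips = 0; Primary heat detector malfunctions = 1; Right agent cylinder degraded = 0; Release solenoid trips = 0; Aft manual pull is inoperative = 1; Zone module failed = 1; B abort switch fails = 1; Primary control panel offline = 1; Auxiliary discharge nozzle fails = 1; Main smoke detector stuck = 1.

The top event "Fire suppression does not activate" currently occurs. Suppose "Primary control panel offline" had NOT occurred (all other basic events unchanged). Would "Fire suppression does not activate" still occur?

No

Counterfactual: set "Primary control panel offline" to not occurred.
Detection loop inoperative [AND]: Right agent cylinder degraded=not, Aft manual pull is inoperative=occurs → not all inputs occur → does not occur.
Release chain lost [OR]: Detection loop inoperative=not, Outboard pressure switch trips=not, Primary control panel offline=not → no input occurs → does not occur.
Manual path lost [AND]: Main smoke detector stuck=occurs, Release chain lost=not → not all inputs occur → does not occur.
Zone A lost [OR]: B abort switch fails=occurs, Release solenoid trips=not → at least one input occurs → occurs.
Agent supply lost [OR]: Zone module failed=occurs, Auxiliary discharge nozzle fails=occurs → at least one input occurs → occurs.
Fire suppression does not activate [AND]: Manual path lost=not, Zone A lost=occurs, Agent supply lost=occurs, Primary heat detector malfunctions=occurs → not all inputs occur → does not occur.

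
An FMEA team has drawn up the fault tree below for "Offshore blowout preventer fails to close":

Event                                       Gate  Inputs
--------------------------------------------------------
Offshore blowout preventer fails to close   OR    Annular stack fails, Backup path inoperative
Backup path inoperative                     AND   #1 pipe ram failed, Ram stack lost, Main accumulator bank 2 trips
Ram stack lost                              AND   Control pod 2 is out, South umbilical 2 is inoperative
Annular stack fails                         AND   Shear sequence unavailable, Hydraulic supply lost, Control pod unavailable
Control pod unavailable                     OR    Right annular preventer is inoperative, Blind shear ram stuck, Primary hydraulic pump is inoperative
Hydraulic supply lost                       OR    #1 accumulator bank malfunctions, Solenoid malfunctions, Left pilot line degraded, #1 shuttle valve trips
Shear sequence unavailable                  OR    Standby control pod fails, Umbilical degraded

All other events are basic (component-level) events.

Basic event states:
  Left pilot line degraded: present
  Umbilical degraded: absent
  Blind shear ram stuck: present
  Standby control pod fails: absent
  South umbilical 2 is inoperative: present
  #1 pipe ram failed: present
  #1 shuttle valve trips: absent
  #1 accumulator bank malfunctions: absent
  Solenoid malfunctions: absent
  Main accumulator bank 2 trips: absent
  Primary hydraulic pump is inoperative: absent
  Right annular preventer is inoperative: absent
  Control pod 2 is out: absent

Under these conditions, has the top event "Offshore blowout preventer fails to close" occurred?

Shear sequence unavailable [OR]: Standby control pod fails=not, Umbilical degraded=not → no input occurs → does not occur.
Hydraulic supply lost [OR]: #1 accumulator bank malfunctions=not, Solenoid malfunctions=not, Left pilot line degraded=occurs, #1 shuttle valve trips=not → at least one input occurs → occurs.
Control pod unavailable [OR]: Right annular preventer is inoperative=not, Blind shear ram stuck=occurs, Primary hydraulic pump is inoperative=not → at least one input occurs → occurs.
Annular stack fails [AND]: Shear sequence unavailable=not, Hydraulic supply lost=occurs, Control pod unavailable=occurs → not all inputs occur → does not occur.
Ram stack lost [AND]: Control pod 2 is out=not, South umbilical 2 is inoperative=occurs → not all inputs occur → does not occur.
Backup path inoperative [AND]: #1 pipe ram failed=occurs, Ram stack lost=not, Main accumulator bank 2 trips=not → not all inputs occur → does not occur.
Offshore blowout preventer fails to close [OR]: Annular stack fails=not, Backup path inoperative=not → no input occurs → does not occur.

No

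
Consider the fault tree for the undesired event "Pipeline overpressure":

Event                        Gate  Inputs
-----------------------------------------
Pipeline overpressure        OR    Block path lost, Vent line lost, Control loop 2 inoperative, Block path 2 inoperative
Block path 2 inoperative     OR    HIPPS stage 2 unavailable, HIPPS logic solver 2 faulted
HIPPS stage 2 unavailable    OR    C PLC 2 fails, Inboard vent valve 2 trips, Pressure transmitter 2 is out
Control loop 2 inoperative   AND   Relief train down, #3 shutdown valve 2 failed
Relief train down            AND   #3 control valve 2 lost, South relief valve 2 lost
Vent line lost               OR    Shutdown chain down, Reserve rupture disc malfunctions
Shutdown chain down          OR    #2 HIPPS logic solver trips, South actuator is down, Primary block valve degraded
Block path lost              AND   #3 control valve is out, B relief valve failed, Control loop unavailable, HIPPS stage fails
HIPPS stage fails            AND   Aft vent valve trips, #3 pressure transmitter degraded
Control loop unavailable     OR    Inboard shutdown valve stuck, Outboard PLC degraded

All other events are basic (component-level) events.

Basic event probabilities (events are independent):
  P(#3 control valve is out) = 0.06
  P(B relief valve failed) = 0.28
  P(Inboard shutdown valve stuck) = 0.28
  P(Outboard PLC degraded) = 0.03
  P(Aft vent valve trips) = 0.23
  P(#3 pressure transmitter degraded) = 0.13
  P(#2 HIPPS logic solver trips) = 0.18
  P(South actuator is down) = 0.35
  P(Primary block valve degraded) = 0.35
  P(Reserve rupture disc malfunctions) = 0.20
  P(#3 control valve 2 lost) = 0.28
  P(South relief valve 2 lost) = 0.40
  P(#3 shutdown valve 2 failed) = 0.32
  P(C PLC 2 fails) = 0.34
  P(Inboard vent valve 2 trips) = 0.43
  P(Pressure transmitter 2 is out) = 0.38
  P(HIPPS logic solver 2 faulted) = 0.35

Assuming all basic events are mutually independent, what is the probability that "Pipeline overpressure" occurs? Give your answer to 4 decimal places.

0.9595

P(Control loop unavailable) [OR] = 1 − (1−0.28) × (1−0.03) = 0.301600
P(HIPPS stage fails) [AND] = 0.23 × 0.13 = 0.029900
P(Block path lost) [AND] = 0.06 × 0.28 × 0.301600 × 0.029900 = 0.000151
P(Shutdown chain down) [OR] = 1 − (1−0.18) × (1−0.35) × (1−0.35) = 0.653550
P(Vent line lost) [OR] = 1 − (1−0.653550) × (1−0.20) = 0.722840
P(Relief train down) [AND] = 0.28 × 0.40 = 0.112000
P(Control loop 2 inoperative) [AND] = 0.112000 × 0.32 = 0.035840
P(HIPPS stage 2 unavailable) [OR] = 1 − (1−0.34) × (1−0.43) × (1−0.38) = 0.766756
P(Block path 2 inoperative) [OR] = 1 − (1−0.766756) × (1−0.35) = 0.848391
P(Pipeline overpressure) [OR] = 1 − (1−0.000151) × (1−0.722840) × (1−0.035840) × (1−0.848391) = 0.959492
Rounded to 4 decimal places: P(Pipeline overpressure) ≈ 0.9595.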